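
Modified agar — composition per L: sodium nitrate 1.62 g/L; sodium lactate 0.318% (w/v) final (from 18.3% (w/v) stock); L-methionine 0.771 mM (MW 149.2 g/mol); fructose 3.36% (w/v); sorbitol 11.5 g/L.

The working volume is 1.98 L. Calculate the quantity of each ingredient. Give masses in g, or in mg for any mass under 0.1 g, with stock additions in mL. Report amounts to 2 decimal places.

sodium nitrate 3.21 g; sodium lactate 34.41 mL; L-methionine 0.23 g; fructose 66.53 g; sorbitol 22.77 g

Working volume: 1.98 L.
sodium nitrate: 1.62 g/L × 1.98 L = 3.21 g
sodium lactate: dilute stock: 0.318% ÷ 18.3% × 1980 mL = 34.41 mL
L-methionine: 0.771 mmol/L × 149.2 g/mol × 1.98 L ÷ 1000 = 0.23 g
fructose: 3.36% w/v = 33.6 g/L → 33.6 × 1.98 L = 66.53 g
sorbitol: 11.5 g/L × 1.98 L = 22.77 g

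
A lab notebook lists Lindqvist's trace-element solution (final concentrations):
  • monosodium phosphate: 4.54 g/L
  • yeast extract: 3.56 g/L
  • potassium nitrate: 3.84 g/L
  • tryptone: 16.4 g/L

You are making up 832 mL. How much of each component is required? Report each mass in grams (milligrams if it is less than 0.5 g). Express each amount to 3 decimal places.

monosodium phosphate 3.777 g; yeast extract 2.962 g; potassium nitrate 3.195 g; tryptone 13.645 g

Target volume = 832 mL = 0.832 L.
monosodium phosphate: 4.54 g/L × 0.832 L = 3.777 g
yeast extract: 3.56 g/L × 0.832 L = 2.962 g
potassium nitrate: 3.84 g/L × 0.832 L = 3.195 g
tryptone: 16.4 g/L × 0.832 L = 13.645 g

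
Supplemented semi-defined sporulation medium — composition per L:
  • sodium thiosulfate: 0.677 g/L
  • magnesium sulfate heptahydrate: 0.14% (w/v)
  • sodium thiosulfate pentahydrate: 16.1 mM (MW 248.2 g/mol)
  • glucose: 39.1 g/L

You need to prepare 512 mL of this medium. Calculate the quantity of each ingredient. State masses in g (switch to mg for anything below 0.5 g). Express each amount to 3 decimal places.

Working volume: 512 mL = 0.512 L.
sodium thiosulfate: 0.677 g/L × 0.512 L = 0.346624 g = 346.624 mg
magnesium sulfate heptahydrate: 0.14 g per 100 mL × 512 mL ÷ 100 = 0.717 g
sodium thiosulfate pentahydrate: 16.1 mmol/L × 248.2 g/mol × 0.512 L ÷ 1000 = 2.046 g
glucose: 39.1 g/L × 0.512 L = 20.019 g

sodium thiosulfate 346.624 mg; magnesium sulfate heptahydrate 0.717 g; sodium thiosulfate pentahydrate 2.046 g; glucose 20.019 g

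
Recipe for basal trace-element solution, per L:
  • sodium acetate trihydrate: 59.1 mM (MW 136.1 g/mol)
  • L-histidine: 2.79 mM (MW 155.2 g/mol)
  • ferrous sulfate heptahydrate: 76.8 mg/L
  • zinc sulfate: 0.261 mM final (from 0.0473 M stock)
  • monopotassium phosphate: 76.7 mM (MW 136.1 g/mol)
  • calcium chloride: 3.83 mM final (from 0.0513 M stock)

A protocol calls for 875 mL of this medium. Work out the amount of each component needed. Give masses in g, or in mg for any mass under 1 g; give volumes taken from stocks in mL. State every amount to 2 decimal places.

Working volume: 875 mL = 0.875 L.
sodium acetate trihydrate: 59.1 mmol/L × 136.1 g/mol × 0.875 L ÷ 1000 = 7.04 g
L-histidine: 2.79 mmol/L × 155.2 mg/mmol × 0.875 L = 378.88 mg
ferrous sulfate heptahydrate: 76.8 mg/L × 0.875 L = 67.20 mg
zinc sulfate: C1V1 = C2V2 → 0.261 mM × 875 mL ÷ 47.3 mM = 4.83 mL
monopotassium phosphate: 76.7 mmol/L × 136.1 g/mol × 0.875 L ÷ 1000 = 9.13 g
calcium chloride: dilute stock: 3.83 mM × 875 mL ÷ 51.3 mM = 65.33 mL

sodium acetate trihydrate 7.04 g; L-histidine 378.88 mg; ferrous sulfate heptahydrate 67.20 mg; zinc sulfate 4.83 mL; monopotassium phosphate 9.13 g; calcium chloride 65.33 mL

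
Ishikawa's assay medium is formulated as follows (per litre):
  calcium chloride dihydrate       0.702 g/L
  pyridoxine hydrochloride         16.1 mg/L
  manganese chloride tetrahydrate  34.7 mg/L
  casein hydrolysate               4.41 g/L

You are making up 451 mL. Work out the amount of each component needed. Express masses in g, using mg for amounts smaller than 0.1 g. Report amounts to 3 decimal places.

calcium chloride dihydrate 0.317 g; pyridoxine hydrochloride 7.261 mg; manganese chloride tetrahydrate 15.650 mg; casein hydrolysate 1.989 g

Working volume: 451 mL = 0.451 L.
calcium chloride dihydrate: 0.702 g/L × 0.451 L = 0.317 g
pyridoxine hydrochloride: 16.1 mg/L × 0.451 L = 7.261 mg
manganese chloride tetrahydrate: 34.7 mg/L × 0.451 L = 15.650 mg
casein hydrolysate: 4.41 g/L × 0.451 L = 1.989 g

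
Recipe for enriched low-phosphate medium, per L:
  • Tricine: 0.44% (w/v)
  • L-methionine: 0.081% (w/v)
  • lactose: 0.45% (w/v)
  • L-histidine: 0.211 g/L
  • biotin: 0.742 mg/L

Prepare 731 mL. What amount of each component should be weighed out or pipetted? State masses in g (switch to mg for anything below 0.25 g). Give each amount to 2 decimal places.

Scale factor relative to 1 L: 0.731.
Tricine: 0.44% w/v = 4.4 g/L → 4.4 × 0.731 L = 3.22 g
L-methionine: 0.081% w/v = 0.81 g/L → 0.81 × 0.731 L = 0.59 g
lactose: 0.45 g per 100 mL × 731 mL ÷ 100 = 3.29 g
L-histidine: 0.211 g/L × 0.731 L = 0.154241 g = 154.24 mg
biotin: 0.742 mg/L × 0.731 L = 0.54 mg

Tricine 3.22 g; L-methionine 0.59 g; lactose 3.29 g; L-histidine 154.24 mg; biotin 0.54 mg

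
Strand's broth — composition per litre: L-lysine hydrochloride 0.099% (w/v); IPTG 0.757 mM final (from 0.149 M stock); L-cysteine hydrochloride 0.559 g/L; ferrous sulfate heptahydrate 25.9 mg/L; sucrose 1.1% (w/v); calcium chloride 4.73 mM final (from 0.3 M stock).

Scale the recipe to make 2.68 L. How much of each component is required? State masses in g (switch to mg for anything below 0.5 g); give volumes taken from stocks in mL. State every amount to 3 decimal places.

Working volume: 2.68 L.
L-lysine hydrochloride: 0.099 g per 100 mL × 2680 mL ÷ 100 = 2.653 g
IPTG: dilute stock: 0.757 mM × 2680 mL ÷ 149 mM = 13.616 mL
L-cysteine hydrochloride: 0.559 g/L × 2.68 L = 1.498 g
ferrous sulfate heptahydrate: 25.9 mg/L × 2.68 L = 69.412 mg
sucrose: 1.1% w/v = 11 g/L → 11 × 2.68 L = 29.480 g
calcium chloride: V = C2·V2/C1 = 4.73 mM × 2680 mL ÷ 300 mM = 42.255 mL

L-lysine hydrochloride 2.653 g; IPTG 13.616 mL; L-cysteine hydrochloride 1.498 g; ferrous sulfate heptahydrate 69.412 mg; sucrose 29.480 g; calcium chloride 42.255 mL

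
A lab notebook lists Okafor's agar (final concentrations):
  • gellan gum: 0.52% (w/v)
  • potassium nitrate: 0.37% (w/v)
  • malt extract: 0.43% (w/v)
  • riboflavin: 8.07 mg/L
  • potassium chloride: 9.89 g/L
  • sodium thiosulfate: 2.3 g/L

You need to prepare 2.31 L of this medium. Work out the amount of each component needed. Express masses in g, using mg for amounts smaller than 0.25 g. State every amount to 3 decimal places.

Scale factor relative to 1 L: 2.31.
gellan gum: 0.52 g per 100 mL × 2310 mL ÷ 100 = 12.012 g
potassium nitrate: 0.37% w/v = 3.7 g/L → 3.7 × 2.31 L = 8.547 g
malt extract: 0.43% w/v = 4.3 g/L → 4.3 × 2.31 L = 9.933 g
riboflavin: 8.07 mg/L × 2.31 L = 18.642 mg
potassium chloride: 9.89 g/L × 2.31 L = 22.846 g
sodium thiosulfate: 2.3 g/L × 2.31 L = 5.313 g

gellan gum 12.012 g; potassium nitrate 8.547 g; malt extract 9.933 g; riboflavin 18.642 mg; potassium chloride 22.846 g; sodium thiosulfate 5.313 g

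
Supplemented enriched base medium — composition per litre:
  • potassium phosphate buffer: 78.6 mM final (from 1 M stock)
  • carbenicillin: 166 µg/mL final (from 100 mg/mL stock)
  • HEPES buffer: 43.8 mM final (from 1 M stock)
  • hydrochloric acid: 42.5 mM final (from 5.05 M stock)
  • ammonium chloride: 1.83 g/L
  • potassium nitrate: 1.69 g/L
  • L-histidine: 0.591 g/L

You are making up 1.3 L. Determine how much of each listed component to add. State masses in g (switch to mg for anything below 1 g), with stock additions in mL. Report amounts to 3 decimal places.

Scale factor relative to 1 L: 1.3.
potassium phosphate buffer: dilute stock: 78.6 mM × 1300 mL ÷ 1000 mM = 102.180 mL
carbenicillin: V = C2·V2/C1 = 166 µg/mL × 1300 mL ÷ 100000 µg/mL = 2.158 mL
HEPES buffer: V = C2·V2/C1 = 43.8 mM × 1300 mL ÷ 1000 mM = 56.940 mL
hydrochloric acid: dilute stock: 42.5 mM × 1300 mL ÷ 5050 mM = 10.941 mL
ammonium chloride: 1.83 g/L × 1.3 L = 2.379 g
potassium nitrate: 1.69 g/L × 1.3 L = 2.197 g
L-histidine: 0.591 g/L × 1.3 L = 0.7683 g = 768.300 mg

potassium phosphate buffer 102.180 mL; carbenicillin 2.158 mL; HEPES buffer 56.940 mL; hydrochloric acid 10.941 mL; ammonium chloride 2.379 g; potassium nitrate 2.197 g; L-histidine 768.300 mg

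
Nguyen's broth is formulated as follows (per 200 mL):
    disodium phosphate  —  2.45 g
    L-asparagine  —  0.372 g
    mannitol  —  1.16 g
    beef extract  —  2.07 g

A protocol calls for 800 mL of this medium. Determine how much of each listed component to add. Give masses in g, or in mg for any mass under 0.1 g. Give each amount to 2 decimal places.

Ratio of target to recipe volume: 800 / 200 = 4.
disodium phosphate: 2.45 g × (800 mL / 200 mL) = 9.80 g
L-asparagine: 0.372 g × (800 mL / 200 mL) = 1.49 g
mannitol: 1.16 g × (800 mL / 200 mL) = 4.64 g
beef extract: 2.07 g × (800 mL / 200 mL) = 8.28 g

disodium phosphate 9.80 g; L-asparagine 1.49 g; mannitol 4.64 g; beef extract 8.28 g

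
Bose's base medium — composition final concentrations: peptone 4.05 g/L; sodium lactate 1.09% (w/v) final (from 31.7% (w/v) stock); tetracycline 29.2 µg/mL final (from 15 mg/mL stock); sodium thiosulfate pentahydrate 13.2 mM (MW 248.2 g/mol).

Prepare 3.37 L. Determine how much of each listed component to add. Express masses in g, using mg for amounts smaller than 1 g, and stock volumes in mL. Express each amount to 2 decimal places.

peptone 13.65 g; sodium lactate 115.88 mL; tetracycline 6.56 mL; sodium thiosulfate pentahydrate 11.04 g

Scale factor relative to 1 L: 3.37.
peptone: 4.05 g/L × 3.37 L = 13.65 g
sodium lactate: C1V1 = C2V2 → 1.09% ÷ 31.7% × 3370 mL = 115.88 mL
tetracycline: C1V1 = C2V2 → 29.2 µg/mL × 3370 mL ÷ 15000 µg/mL = 6.56 mL
sodium thiosulfate pentahydrate: 13.2 mmol/L × 248.2 g/mol × 3.37 L ÷ 1000 = 11.04 g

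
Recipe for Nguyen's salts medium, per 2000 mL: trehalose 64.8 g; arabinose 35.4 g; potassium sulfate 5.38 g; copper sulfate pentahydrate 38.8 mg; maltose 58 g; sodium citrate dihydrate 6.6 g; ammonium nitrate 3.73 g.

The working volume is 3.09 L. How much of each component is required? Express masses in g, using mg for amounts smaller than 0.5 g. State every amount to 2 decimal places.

Scale factor = 3090 mL / 2000 mL = 1.545.
trehalose: 64.8 g × (3090 mL / 2000 mL) = 100.12 g
arabinose: 35.4 g × (3090 mL / 2000 mL) = 54.69 g
potassium sulfate: 5.38 g × (3090 mL / 2000 mL) = 8.31 g
copper sulfate pentahydrate: 38.8 mg × (3090 mL / 2000 mL) = 59.95 mg
maltose: 58 g × (3090 mL / 2000 mL) = 89.61 g
sodium citrate dihydrate: 6.6 g × (3090 mL / 2000 mL) = 10.20 g
ammonium nitrate: 3.73 g × (3090 mL / 2000 mL) = 5.76 g

trehalose 100.12 g; arabinose 54.69 g; potassium sulfate 8.31 g; copper sulfate pentahydrate 59.95 mg; maltose 89.61 g; sodium citrate dihydrate 10.20 g; ammonium nitrate 5.76 g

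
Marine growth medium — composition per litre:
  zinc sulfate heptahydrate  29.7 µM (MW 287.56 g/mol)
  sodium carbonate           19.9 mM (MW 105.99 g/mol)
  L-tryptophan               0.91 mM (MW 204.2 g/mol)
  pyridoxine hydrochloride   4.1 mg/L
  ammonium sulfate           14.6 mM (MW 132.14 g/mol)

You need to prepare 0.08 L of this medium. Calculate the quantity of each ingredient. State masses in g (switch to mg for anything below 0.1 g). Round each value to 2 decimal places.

zinc sulfate heptahydrate 0.68 mg; sodium carbonate 0.17 g; L-tryptophan 14.87 mg; pyridoxine hydrochloride 0.33 mg; ammonium sulfate 0.15 g

Working volume: 0.08 L.
zinc sulfate heptahydrate: 29.7 µmol/L × 287.56 g/mol × 0.08 L ÷ 1000 = 0.68 mg
sodium carbonate: 19.9 mmol/L × 105.99 g/mol × 0.08 L ÷ 1000 = 0.17 g
L-tryptophan: 0.91 mmol/L × 204.2 mg/mmol × 0.08 L = 14.87 mg
pyridoxine hydrochloride: 4.1 mg/L × 0.08 L = 0.33 mg
ammonium sulfate: 14.6 mmol/L × 132.14 g/mol × 0.08 L ÷ 1000 = 0.15 g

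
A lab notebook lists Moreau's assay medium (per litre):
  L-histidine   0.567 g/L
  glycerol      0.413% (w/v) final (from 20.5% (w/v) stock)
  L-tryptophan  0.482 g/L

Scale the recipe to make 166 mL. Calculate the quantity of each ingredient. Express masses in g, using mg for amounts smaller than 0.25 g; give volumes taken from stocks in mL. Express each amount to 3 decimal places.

Target volume = 166 mL = 0.166 L.
L-histidine: 0.567 g/L × 0.166 L = 0.094122 g = 94.122 mg
glycerol: dilute stock: 0.413% ÷ 20.5% × 166 mL = 3.344 mL
L-tryptophan: 0.482 g/L × 0.166 L = 0.080012 g = 80.012 mg

L-histidine 94.122 mg; glycerol 3.344 mL; L-tryptophan 80.012 mg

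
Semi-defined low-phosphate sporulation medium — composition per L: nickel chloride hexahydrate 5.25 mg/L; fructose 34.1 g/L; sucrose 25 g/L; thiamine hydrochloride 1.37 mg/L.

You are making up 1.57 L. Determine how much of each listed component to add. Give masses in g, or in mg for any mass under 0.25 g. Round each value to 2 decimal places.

nickel chloride hexahydrate 8.24 mg; fructose 53.54 g; sucrose 39.25 g; thiamine hydrochloride 2.15 mg

Scale factor relative to 1 L: 1.57.
nickel chloride hexahydrate: 5.25 mg/L × 1.57 L = 8.24 mg
fructose: 34.1 g/L × 1.57 L = 53.54 g
sucrose: 25 g/L × 1.57 L = 39.25 g
thiamine hydrochloride: 1.37 mg/L × 1.57 L = 2.15 mg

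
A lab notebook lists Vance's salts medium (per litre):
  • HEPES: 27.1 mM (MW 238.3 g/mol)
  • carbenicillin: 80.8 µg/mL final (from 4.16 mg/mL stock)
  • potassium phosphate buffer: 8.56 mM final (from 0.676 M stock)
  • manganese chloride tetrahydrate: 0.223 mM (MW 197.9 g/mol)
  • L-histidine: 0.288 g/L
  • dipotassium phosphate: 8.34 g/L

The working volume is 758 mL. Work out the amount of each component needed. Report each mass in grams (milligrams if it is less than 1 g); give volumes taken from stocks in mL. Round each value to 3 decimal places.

Target volume = 758 mL = 0.758 L.
HEPES: 27.1 mmol/L × 238.3 g/mol × 0.758 L ÷ 1000 = 4.895 g
carbenicillin: V = C2·V2/C1 = 80.8 µg/mL × 758 mL ÷ 4160 µg/mL = 14.723 mL
potassium phosphate buffer: C1V1 = C2V2 → 8.56 mM × 758 mL ÷ 676 mM = 9.598 mL
manganese chloride tetrahydrate: 0.223 mmol/L × 197.9 mg/mmol × 0.758 L = 33.452 mg
L-histidine: 0.288 g/L × 0.758 L = 0.218304 g = 218.304 mg
dipotassium phosphate: 8.34 g/L × 0.758 L = 6.322 g

HEPES 4.895 g; carbenicillin 14.723 mL; potassium phosphate buffer 9.598 mL; manganese chloride tetrahydrate 33.452 mg; L-histidine 218.304 mg; dipotassium phosphate 6.322 g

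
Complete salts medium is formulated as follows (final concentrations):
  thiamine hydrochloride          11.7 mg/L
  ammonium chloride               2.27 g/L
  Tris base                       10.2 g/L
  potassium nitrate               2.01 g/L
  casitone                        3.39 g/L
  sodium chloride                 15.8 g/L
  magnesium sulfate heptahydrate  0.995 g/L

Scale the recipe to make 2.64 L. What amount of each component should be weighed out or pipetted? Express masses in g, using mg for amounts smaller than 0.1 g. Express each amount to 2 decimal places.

thiamine hydrochloride 30.89 mg; ammonium chloride 5.99 g; Tris base 26.93 g; potassium nitrate 5.31 g; casitone 8.95 g; sodium chloride 41.71 g; magnesium sulfate heptahydrate 2.63 g

Working volume: 2.64 L.
thiamine hydrochloride: 11.7 mg/L × 2.64 L = 30.89 mg
ammonium chloride: 2.27 g/L × 2.64 L = 5.99 g
Tris base: 10.2 g/L × 2.64 L = 26.93 g
potassium nitrate: 2.01 g/L × 2.64 L = 5.31 g
casitone: 3.39 g/L × 2.64 L = 8.95 g
sodium chloride: 15.8 g/L × 2.64 L = 41.71 g
magnesium sulfate heptahydrate: 0.995 g/L × 2.64 L = 2.63 g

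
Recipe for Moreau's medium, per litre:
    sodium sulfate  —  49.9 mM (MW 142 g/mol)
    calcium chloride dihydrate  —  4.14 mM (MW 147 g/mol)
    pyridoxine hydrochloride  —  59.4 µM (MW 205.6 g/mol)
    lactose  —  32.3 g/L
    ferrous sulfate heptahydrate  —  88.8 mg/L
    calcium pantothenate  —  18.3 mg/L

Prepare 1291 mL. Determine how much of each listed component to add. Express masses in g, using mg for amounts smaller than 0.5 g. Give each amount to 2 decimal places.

Scale factor relative to 1 L: 1.291.
sodium sulfate: 49.9 mmol/L × 142 g/mol × 1.291 L ÷ 1000 = 9.15 g
calcium chloride dihydrate: 4.14 mmol/L × 147 g/mol × 1.291 L ÷ 1000 = 0.79 g
pyridoxine hydrochloride: 59.4 µmol/L × 205.6 g/mol × 1.291 L ÷ 1000 = 15.77 mg
lactose: 32.3 g/L × 1.291 L = 41.70 g
ferrous sulfate heptahydrate: 88.8 mg/L × 1.291 L = 114.64 mg
calcium pantothenate: 18.3 mg/L × 1.291 L = 23.63 mg

sodium sulfate 9.15 g; calcium chloride dihydrate 0.79 g; pyridoxine hydrochloride 15.77 mg; lactose 41.70 g; ferrous sulfate heptahydrate 114.64 mg; calcium pantothenate 23.63 mg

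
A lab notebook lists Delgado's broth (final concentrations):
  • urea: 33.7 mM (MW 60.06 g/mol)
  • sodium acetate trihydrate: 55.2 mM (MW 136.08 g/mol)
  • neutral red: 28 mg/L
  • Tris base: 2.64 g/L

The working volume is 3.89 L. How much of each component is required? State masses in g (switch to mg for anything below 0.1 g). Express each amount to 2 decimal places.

urea 7.87 g; sodium acetate trihydrate 29.22 g; neutral red 0.11 g; Tris base 10.27 g

Working volume: 3.89 L.
urea: 33.7 mmol/L × 60.06 g/mol × 3.89 L ÷ 1000 = 7.87 g
sodium acetate trihydrate: 55.2 mmol/L × 136.08 g/mol × 3.89 L ÷ 1000 = 29.22 g
neutral red: 28 mg/L × 3.89 L = 108.92 mg = 0.11 g
Tris base: 2.64 g/L × 3.89 L = 10.27 g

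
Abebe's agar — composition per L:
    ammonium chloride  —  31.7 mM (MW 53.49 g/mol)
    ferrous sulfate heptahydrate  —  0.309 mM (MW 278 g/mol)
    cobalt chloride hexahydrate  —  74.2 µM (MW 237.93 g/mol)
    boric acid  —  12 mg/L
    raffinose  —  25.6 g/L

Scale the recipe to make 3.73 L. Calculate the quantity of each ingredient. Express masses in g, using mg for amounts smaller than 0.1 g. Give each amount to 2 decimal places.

Working volume: 3.73 L.
ammonium chloride: 31.7 mmol/L × 53.49 g/mol × 3.73 L ÷ 1000 = 6.32 g
ferrous sulfate heptahydrate: 0.309 mmol/L × 278 g/mol × 3.73 L ÷ 1000 = 0.32 g
cobalt chloride hexahydrate: 74.2 µmol/L × 237.93 g/mol × 3.73 L ÷ 1000 = 65.85 mg
boric acid: 12 mg/L × 3.73 L = 44.76 mg
raffinose: 25.6 g/L × 3.73 L = 95.49 g

ammonium chloride 6.32 g; ferrous sulfate heptahydrate 0.32 g; cobalt chloride hexahydrate 65.85 mg; boric acid 44.76 mg; raffinose 95.49 g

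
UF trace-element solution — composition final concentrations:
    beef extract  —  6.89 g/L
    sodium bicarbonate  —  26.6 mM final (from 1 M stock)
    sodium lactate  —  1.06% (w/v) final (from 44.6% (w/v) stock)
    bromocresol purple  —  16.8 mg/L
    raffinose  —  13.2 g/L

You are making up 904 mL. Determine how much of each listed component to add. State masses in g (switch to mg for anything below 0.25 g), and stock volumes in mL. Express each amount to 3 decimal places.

Scale factor relative to 1 L: 0.904.
beef extract: 6.89 g/L × 0.904 L = 6.229 g
sodium bicarbonate: dilute stock: 26.6 mM × 904 mL ÷ 1000 mM = 24.046 mL
sodium lactate: V = C2·V2/C1 = 1.06% ÷ 44.6% × 904 mL = 21.485 mL
bromocresol purple: 16.8 mg/L × 0.904 L = 15.187 mg
raffinose: 13.2 g/L × 0.904 L = 11.933 g

beef extract 6.229 g; sodium bicarbonate 24.046 mL; sodium lactate 21.485 mL; bromocresol purple 15.187 mg; raffinose 11.933 g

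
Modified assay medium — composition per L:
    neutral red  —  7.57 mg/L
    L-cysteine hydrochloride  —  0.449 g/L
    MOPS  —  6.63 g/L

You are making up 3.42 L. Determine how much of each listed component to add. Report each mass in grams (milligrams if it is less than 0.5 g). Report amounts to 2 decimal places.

Working volume: 3.42 L.
neutral red: 7.57 mg/L × 3.42 L = 25.89 mg
L-cysteine hydrochloride: 0.449 g/L × 3.42 L = 1.54 g
MOPS: 6.63 g/L × 3.42 L = 22.67 g

neutral red 25.89 mg; L-cysteine hydrochloride 1.54 g; MOPS 22.67 g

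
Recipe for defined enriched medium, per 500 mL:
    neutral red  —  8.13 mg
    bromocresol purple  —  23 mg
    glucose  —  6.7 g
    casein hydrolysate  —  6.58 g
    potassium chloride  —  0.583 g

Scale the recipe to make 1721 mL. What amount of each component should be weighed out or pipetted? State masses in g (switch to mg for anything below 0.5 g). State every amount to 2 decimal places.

neutral red 27.98 mg; bromocresol purple 79.17 mg; glucose 23.06 g; casein hydrolysate 22.65 g; potassium chloride 2.01 g

Scale factor = 1721 mL / 500 mL = 3.442.
neutral red: 8.13 mg × (1721 mL / 500 mL) = 27.98 mg
bromocresol purple: 23 mg × (1721 mL / 500 mL) = 79.17 mg
glucose: 6.7 g × (1721 mL / 500 mL) = 23.06 g
casein hydrolysate: 6.58 g × (1721 mL / 500 mL) = 22.65 g
potassium chloride: 0.583 g × (1721 mL / 500 mL) = 2.01 g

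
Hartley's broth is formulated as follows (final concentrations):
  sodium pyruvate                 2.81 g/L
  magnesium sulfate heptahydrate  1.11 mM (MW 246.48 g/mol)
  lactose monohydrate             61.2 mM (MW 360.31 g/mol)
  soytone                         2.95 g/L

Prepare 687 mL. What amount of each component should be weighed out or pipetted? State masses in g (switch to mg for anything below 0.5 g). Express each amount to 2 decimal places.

sodium pyruvate 1.93 g; magnesium sulfate heptahydrate 187.96 mg; lactose monohydrate 15.15 g; soytone 2.03 g

Target volume = 687 mL = 0.687 L.
sodium pyruvate: 2.81 g/L × 0.687 L = 1.93 g
magnesium sulfate heptahydrate: 1.11 mmol/L × 246.48 mg/mmol × 0.687 L = 187.96 mg
lactose monohydrate: 61.2 mmol/L × 360.31 g/mol × 0.687 L ÷ 1000 = 15.15 g
soytone: 2.95 g/L × 0.687 L = 2.03 g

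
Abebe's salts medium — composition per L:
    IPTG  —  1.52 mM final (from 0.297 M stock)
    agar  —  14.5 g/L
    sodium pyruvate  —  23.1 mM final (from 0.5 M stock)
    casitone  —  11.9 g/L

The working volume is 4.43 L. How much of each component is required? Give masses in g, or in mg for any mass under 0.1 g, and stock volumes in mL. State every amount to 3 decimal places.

IPTG 22.672 mL; agar 64.235 g; sodium pyruvate 204.666 mL; casitone 52.717 g

Scale factor relative to 1 L: 4.43.
IPTG: C1V1 = C2V2 → 1.52 mM × 4430 mL ÷ 297 mM = 22.672 mL
agar: 14.5 g/L × 4.43 L = 64.235 g
sodium pyruvate: V = C2·V2/C1 = 23.1 mM × 4430 mL ÷ 500 mM = 204.666 mL
casitone: 11.9 g/L × 4.43 L = 52.717 g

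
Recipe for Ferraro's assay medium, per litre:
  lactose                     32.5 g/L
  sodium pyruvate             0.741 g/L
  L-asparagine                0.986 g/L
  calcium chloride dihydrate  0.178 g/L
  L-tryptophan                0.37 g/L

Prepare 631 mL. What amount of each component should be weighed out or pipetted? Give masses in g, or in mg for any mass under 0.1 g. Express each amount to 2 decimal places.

lactose 20.51 g; sodium pyruvate 0.47 g; L-asparagine 0.62 g; calcium chloride dihydrate 0.11 g; L-tryptophan 0.23 g

Scale factor relative to 1 L: 0.631.
lactose: 32.5 g/L × 0.631 L = 20.51 g
sodium pyruvate: 0.741 g/L × 0.631 L = 0.47 g
L-asparagine: 0.986 g/L × 0.631 L = 0.62 g
calcium chloride dihydrate: 0.178 g/L × 0.631 L = 0.11 g
L-tryptophan: 0.37 g/L × 0.631 L = 0.23 g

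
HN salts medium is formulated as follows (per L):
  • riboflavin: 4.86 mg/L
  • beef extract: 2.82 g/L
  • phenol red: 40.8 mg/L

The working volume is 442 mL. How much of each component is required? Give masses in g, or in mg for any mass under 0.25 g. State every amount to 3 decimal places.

riboflavin 2.148 mg; beef extract 1.246 g; phenol red 18.034 mg

Scale factor relative to 1 L: 0.442.
riboflavin: 4.86 mg/L × 0.442 L = 2.148 mg
beef extract: 2.82 g/L × 0.442 L = 1.246 g
phenol red: 40.8 mg/L × 0.442 L = 18.034 mg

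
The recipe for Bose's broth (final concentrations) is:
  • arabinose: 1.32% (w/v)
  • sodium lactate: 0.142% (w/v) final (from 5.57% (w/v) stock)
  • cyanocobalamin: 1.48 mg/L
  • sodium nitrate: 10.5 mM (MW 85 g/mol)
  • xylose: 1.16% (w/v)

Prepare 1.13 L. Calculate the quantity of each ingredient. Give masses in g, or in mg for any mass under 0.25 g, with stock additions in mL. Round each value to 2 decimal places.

arabinose 14.92 g; sodium lactate 28.81 mL; cyanocobalamin 1.67 mg; sodium nitrate 1.01 g; xylose 13.11 g

Working volume: 1.13 L.
arabinose: 1.32% w/v = 13.2 g/L → 13.2 × 1.13 L = 14.92 g
sodium lactate: C1V1 = C2V2 → 0.142% ÷ 5.57% × 1130 mL = 28.81 mL
cyanocobalamin: 1.48 mg/L × 1.13 L = 1.67 mg
sodium nitrate: 10.5 mmol/L × 85 g/mol × 1.13 L ÷ 1000 = 1.01 g
xylose: 1.16% w/v = 11.6 g/L → 11.6 × 1.13 L = 13.11 g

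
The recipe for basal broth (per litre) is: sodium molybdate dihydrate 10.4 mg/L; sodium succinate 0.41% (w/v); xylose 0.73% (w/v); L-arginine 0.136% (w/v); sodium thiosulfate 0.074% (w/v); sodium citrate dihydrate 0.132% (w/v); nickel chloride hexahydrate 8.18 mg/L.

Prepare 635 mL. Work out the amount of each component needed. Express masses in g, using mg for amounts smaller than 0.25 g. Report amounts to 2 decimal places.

sodium molybdate dihydrate 6.60 mg; sodium succinate 2.60 g; xylose 4.64 g; L-arginine 0.86 g; sodium thiosulfate 0.47 g; sodium citrate dihydrate 0.84 g; nickel chloride hexahydrate 5.19 mg

Target volume = 635 mL = 0.635 L.
sodium molybdate dihydrate: 10.4 mg/L × 0.635 L = 6.60 mg
sodium succinate: 0.41% w/v = 4.1 g/L → 4.1 × 0.635 L = 2.60 g
xylose: 0.73% w/v = 7.3 g/L → 7.3 × 0.635 L = 4.64 g
L-arginine: 0.136% w/v = 1.36 g/L → 1.36 × 0.635 L = 0.86 g
sodium thiosulfate: 0.074% w/v = 0.74 g/L → 0.74 × 0.635 L = 0.47 g
sodium citrate dihydrate: 0.132% w/v = 1.32 g/L → 1.32 × 0.635 L = 0.84 g
nickel chloride hexahydrate: 8.18 mg/L × 0.635 L = 5.19 mg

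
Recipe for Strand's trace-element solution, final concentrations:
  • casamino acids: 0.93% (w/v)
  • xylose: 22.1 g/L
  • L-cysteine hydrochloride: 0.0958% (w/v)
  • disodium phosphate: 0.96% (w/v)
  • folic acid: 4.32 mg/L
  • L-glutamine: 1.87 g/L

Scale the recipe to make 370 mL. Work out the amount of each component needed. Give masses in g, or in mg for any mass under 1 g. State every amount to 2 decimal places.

Working volume: 370 mL = 0.37 L.
casamino acids: 0.93% w/v = 9.3 g/L → 9.3 × 0.37 L = 3.44 g
xylose: 22.1 g/L × 0.37 L = 8.18 g
L-cysteine hydrochloride: 0.0958% w/v = 0.958 g/L → 0.958 × 0.37 L = 0.35446 g = 354.46 mg
disodium phosphate: 0.96% w/v = 9.6 g/L → 9.6 × 0.37 L = 3.55 g
folic acid: 4.32 mg/L × 0.37 L = 1.60 mg
L-glutamine: 1.87 g/L × 0.37 L = 0.6919 g = 691.90 mg

casamino acids 3.44 g; xylose 8.18 g; L-cysteine hydrochloride 354.46 mg; disodium phosphate 3.55 g; folic acid 1.60 mg; L-glutamine 691.90 mg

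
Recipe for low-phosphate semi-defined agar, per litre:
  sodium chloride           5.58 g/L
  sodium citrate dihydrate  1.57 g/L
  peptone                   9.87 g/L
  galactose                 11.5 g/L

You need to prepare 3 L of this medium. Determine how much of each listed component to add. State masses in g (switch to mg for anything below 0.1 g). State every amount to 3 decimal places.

sodium chloride 16.740 g; sodium citrate dihydrate 4.710 g; peptone 29.610 g; galactose 34.500 g

Scale factor relative to 1 L: 3.
sodium chloride: 5.58 g/L × 3 L = 16.740 g
sodium citrate dihydrate: 1.57 g/L × 3 L = 4.710 g
peptone: 9.87 g/L × 3 L = 29.610 g
galactose: 11.5 g/L × 3 L = 34.500 g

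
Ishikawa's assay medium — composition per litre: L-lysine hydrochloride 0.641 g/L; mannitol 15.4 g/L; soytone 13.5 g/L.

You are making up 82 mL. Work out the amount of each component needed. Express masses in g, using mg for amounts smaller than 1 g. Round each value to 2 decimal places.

Working volume: 82 mL = 0.082 L.
L-lysine hydrochloride: 0.641 g/L × 0.082 L = 0.052562 g = 52.56 mg
mannitol: 15.4 g/L × 0.082 L = 1.26 g
soytone: 13.5 g/L × 0.082 L = 1.11 g

L-lysine hydrochloride 52.56 mg; mannitol 1.26 g; soytone 1.11 g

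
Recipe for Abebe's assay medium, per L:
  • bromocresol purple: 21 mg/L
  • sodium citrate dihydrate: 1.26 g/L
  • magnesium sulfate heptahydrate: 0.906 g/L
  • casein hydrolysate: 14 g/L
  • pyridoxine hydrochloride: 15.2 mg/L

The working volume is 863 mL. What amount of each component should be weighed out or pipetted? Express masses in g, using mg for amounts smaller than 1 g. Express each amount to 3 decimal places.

Working volume: 863 mL = 0.863 L.
bromocresol purple: 21 mg/L × 0.863 L = 18.123 mg
sodium citrate dihydrate: 1.26 g/L × 0.863 L = 1.087 g
magnesium sulfate heptahydrate: 0.906 g/L × 0.863 L = 0.781878 g = 781.878 mg
casein hydrolysate: 14 g/L × 0.863 L = 12.082 g
pyridoxine hydrochloride: 15.2 mg/L × 0.863 L = 13.118 mg

bromocresol purple 18.123 mg; sodium citrate dihydrate 1.087 g; magnesium sulfate heptahydrate 781.878 mg; casein hydrolysate 12.082 g; pyridoxine hydrochloride 13.118 mg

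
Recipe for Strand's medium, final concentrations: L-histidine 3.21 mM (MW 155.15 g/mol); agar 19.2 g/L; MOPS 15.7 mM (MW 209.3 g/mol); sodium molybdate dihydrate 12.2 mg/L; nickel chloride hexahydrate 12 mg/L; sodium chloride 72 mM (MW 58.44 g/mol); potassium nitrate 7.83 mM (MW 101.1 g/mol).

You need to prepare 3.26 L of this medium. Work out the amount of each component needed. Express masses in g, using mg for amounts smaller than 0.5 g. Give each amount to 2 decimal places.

Working volume: 3.26 L.
L-histidine: 3.21 mmol/L × 155.15 g/mol × 3.26 L ÷ 1000 = 1.62 g
agar: 19.2 g/L × 3.26 L = 62.59 g
MOPS: 15.7 mmol/L × 209.3 g/mol × 3.26 L ÷ 1000 = 10.71 g
sodium molybdate dihydrate: 12.2 mg/L × 3.26 L = 39.77 mg
nickel chloride hexahydrate: 12 mg/L × 3.26 L = 39.12 mg
sodium chloride: 72 mmol/L × 58.44 g/mol × 3.26 L ÷ 1000 = 13.72 g
potassium nitrate: 7.83 mmol/L × 101.1 g/mol × 3.26 L ÷ 1000 = 2.58 g

L-histidine 1.62 g; agar 62.59 g; MOPS 10.71 g; sodium molybdate dihydrate 39.77 mg; nickel chloride hexahydrate 39.12 mg; sodium chloride 13.72 g; potassium nitrate 2.58 g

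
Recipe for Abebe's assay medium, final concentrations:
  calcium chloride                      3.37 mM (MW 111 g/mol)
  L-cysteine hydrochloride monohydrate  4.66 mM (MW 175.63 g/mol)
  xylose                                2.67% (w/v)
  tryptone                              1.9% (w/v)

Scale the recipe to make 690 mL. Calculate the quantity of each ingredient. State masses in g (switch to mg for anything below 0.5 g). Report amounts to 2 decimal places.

calcium chloride 258.11 mg; L-cysteine hydrochloride monohydrate 0.56 g; xylose 18.42 g; tryptone 13.11 g

Target volume = 690 mL = 0.69 L.
calcium chloride: 3.37 mmol/L × 111 mg/mmol × 0.69 L = 258.11 mg
L-cysteine hydrochloride monohydrate: 4.66 mmol/L × 175.63 g/mol × 0.69 L ÷ 1000 = 0.56 g
xylose: 2.67% w/v = 26.7 g/L → 26.7 × 0.69 L = 18.42 g
tryptone: 1.9% w/v = 19 g/L → 19 × 0.69 L = 13.11 g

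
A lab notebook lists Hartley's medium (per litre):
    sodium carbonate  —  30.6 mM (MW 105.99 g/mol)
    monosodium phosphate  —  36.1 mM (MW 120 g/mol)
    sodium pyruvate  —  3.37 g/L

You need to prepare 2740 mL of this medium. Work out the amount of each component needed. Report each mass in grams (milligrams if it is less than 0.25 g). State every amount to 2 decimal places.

sodium carbonate 8.89 g; monosodium phosphate 11.87 g; sodium pyruvate 9.23 g

Target volume = 2740 mL = 2.74 L.
sodium carbonate: 30.6 mmol/L × 105.99 g/mol × 2.74 L ÷ 1000 = 8.89 g
monosodium phosphate: 36.1 mmol/L × 120 g/mol × 2.74 L ÷ 1000 = 11.87 g
sodium pyruvate: 3.37 g/L × 2.74 L = 9.23 g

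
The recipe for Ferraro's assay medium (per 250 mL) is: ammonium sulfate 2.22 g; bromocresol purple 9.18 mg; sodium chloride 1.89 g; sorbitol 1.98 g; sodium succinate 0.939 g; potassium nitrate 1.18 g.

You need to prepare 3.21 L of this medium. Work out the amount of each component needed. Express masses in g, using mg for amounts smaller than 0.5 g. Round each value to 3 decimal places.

ammonium sulfate 28.505 g; bromocresol purple 117.871 mg; sodium chloride 24.268 g; sorbitol 25.423 g; sodium succinate 12.057 g; potassium nitrate 15.151 g

Ratio of target to recipe volume: 3210 / 250 = 12.84.
ammonium sulfate: 2.22 g × (3210 mL / 250 mL) = 28.505 g
bromocresol purple: 9.18 mg × (3210 mL / 250 mL) = 117.871 mg
sodium chloride: 1.89 g × (3210 mL / 250 mL) = 24.268 g
sorbitol: 1.98 g × (3210 mL / 250 mL) = 25.423 g
sodium succinate: 0.939 g × (3210 mL / 250 mL) = 12.057 g
potassium nitrate: 1.18 g × (3210 mL / 250 mL) = 15.151 g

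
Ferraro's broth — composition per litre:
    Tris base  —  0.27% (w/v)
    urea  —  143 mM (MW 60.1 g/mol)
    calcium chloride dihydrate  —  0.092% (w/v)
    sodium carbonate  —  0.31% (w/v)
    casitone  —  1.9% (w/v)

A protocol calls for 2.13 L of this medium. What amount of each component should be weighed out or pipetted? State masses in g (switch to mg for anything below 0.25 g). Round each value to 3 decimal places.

Tris base 5.751 g; urea 18.306 g; calcium chloride dihydrate 1.960 g; sodium carbonate 6.603 g; casitone 40.470 g

Scale factor relative to 1 L: 2.13.
Tris base: 0.27% w/v = 2.7 g/L → 2.7 × 2.13 L = 5.751 g
urea: 143 mmol/L × 60.1 g/mol × 2.13 L ÷ 1000 = 18.306 g
calcium chloride dihydrate: 0.092 g per 100 mL × 2130 mL ÷ 100 = 1.960 g
sodium carbonate: 0.31 g per 100 mL × 2130 mL ÷ 100 = 6.603 g
casitone: 1.9% w/v = 19 g/L → 19 × 2.13 L = 40.470 g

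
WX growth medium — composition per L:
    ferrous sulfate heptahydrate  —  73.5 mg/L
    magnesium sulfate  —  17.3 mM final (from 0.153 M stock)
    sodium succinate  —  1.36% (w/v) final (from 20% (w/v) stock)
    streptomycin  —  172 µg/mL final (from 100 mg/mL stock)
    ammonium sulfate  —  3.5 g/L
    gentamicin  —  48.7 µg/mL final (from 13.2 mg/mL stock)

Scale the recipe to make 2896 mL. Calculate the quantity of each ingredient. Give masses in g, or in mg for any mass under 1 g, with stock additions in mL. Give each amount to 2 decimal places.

ferrous sulfate heptahydrate 212.86 mg; magnesium sulfate 327.46 mL; sodium succinate 196.93 mL; streptomycin 4.98 mL; ammonium sulfate 10.14 g; gentamicin 10.68 mL

Working volume: 2896 mL = 2.896 L.
ferrous sulfate heptahydrate: 73.5 mg/L × 2.896 L = 212.86 mg
magnesium sulfate: C1V1 = C2V2 → 17.3 mM × 2896 mL ÷ 153 mM = 327.46 mL
sodium succinate: C1V1 = C2V2 → 1.36% ÷ 20% × 2896 mL = 196.93 mL
streptomycin: C1V1 = C2V2 → 172 µg/mL × 2896 mL ÷ 100000 µg/mL = 4.98 mL
ammonium sulfate: 3.5 g/L × 2.896 L = 10.14 g
gentamicin: C1V1 = C2V2 → 48.7 µg/mL × 2896 mL ÷ 13200 µg/mL = 10.68 mL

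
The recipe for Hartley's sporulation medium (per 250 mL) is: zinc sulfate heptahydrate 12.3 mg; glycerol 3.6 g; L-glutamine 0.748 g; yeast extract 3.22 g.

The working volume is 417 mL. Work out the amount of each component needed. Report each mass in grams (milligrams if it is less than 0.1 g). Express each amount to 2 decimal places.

Ratio of target to recipe volume: 417 / 250 = 1.668.
zinc sulfate heptahydrate: 12.3 mg × (417 mL / 250 mL) = 20.52 mg
glycerol: 3.6 g × (417 mL / 250 mL) = 6.00 g
L-glutamine: 0.748 g × (417 mL / 250 mL) = 1.25 g
yeast extract: 3.22 g × (417 mL / 250 mL) = 5.37 g

zinc sulfate heptahydrate 20.52 mg; glycerol 6.00 g; L-glutamine 1.25 g; yeast extract 5.37 g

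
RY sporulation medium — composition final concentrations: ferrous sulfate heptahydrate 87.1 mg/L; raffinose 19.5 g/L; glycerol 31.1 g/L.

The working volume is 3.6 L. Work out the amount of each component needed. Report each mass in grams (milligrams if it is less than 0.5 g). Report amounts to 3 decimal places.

ferrous sulfate heptahydrate 313.560 mg; raffinose 70.200 g; glycerol 111.960 g

Scale factor relative to 1 L: 3.6.
ferrous sulfate heptahydrate: 87.1 mg/L × 3.6 L = 313.560 mg
raffinose: 19.5 g/L × 3.6 L = 70.200 g
glycerol: 31.1 g/L × 3.6 L = 111.960 g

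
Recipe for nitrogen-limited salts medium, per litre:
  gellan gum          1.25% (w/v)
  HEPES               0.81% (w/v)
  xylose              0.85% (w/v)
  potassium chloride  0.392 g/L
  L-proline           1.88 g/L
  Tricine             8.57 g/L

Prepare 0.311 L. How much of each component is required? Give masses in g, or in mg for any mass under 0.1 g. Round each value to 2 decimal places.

gellan gum 3.89 g; HEPES 2.52 g; xylose 2.64 g; potassium chloride 0.12 g; L-proline 0.58 g; Tricine 2.67 g

Scale factor relative to 1 L: 0.311.
gellan gum: 1.25% w/v = 12.5 g/L → 12.5 × 0.311 L = 3.89 g
HEPES: 0.81 g per 100 mL × 311 mL ÷ 100 = 2.52 g
xylose: 0.85% w/v = 8.5 g/L → 8.5 × 0.311 L = 2.64 g
potassium chloride: 0.392 g/L × 0.311 L = 0.12 g
L-proline: 1.88 g/L × 0.311 L = 0.58 g
Tricine: 8.57 g/L × 0.311 L = 2.67 g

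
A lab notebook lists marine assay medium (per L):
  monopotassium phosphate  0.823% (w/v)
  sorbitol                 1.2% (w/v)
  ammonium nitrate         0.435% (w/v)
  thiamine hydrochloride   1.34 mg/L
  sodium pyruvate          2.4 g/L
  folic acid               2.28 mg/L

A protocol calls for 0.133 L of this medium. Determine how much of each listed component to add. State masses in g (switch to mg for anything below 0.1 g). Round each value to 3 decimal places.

monopotassium phosphate 1.095 g; sorbitol 1.596 g; ammonium nitrate 0.579 g; thiamine hydrochloride 0.178 mg; sodium pyruvate 0.319 g; folic acid 0.303 mg

Working volume: 0.133 L.
monopotassium phosphate: 0.823% w/v = 8.23 g/L → 8.23 × 0.133 L = 1.095 g
sorbitol: 1.2 g per 100 mL × 133 mL ÷ 100 = 1.596 g
ammonium nitrate: 0.435% w/v = 4.35 g/L → 4.35 × 0.133 L = 0.579 g
thiamine hydrochloride: 1.34 mg/L × 0.133 L = 0.178 mg
sodium pyruvate: 2.4 g/L × 0.133 L = 0.319 g
folic acid: 2.28 mg/L × 0.133 L = 0.303 mg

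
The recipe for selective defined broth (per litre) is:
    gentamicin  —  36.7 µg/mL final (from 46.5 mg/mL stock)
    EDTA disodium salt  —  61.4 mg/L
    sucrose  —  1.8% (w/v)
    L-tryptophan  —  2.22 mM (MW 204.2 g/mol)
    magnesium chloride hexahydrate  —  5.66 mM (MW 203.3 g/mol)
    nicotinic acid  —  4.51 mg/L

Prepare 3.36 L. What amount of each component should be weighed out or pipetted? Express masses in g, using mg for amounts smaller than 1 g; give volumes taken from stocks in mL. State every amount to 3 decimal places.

gentamicin 2.652 mL; EDTA disodium salt 206.304 mg; sucrose 60.480 g; L-tryptophan 1.523 g; magnesium chloride hexahydrate 3.866 g; nicotinic acid 15.154 mg

Scale factor relative to 1 L: 3.36.
gentamicin: C1V1 = C2V2 → 36.7 µg/mL × 3360 mL ÷ 46500 µg/mL = 2.652 mL
EDTA disodium salt: 61.4 mg/L × 3.36 L = 206.304 mg
sucrose: 1.8% w/v = 18 g/L → 18 × 3.36 L = 60.480 g
L-tryptophan: 2.22 mmol/L × 204.2 g/mol × 3.36 L ÷ 1000 = 1.523 g
magnesium chloride hexahydrate: 5.66 mmol/L × 203.3 g/mol × 3.36 L ÷ 1000 = 3.866 g
nicotinic acid: 4.51 mg/L × 3.36 L = 15.154 mg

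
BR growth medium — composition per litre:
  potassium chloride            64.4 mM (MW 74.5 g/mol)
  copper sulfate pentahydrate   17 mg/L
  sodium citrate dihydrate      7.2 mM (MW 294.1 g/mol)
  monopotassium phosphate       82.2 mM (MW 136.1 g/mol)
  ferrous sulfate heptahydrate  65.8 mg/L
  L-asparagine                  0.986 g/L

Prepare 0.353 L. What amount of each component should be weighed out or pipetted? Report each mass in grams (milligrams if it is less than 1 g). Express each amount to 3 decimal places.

potassium chloride 1.694 g; copper sulfate pentahydrate 6.001 mg; sodium citrate dihydrate 747.485 mg; monopotassium phosphate 3.949 g; ferrous sulfate heptahydrate 23.227 mg; L-asparagine 348.058 mg

Working volume: 0.353 L.
potassium chloride: 64.4 mmol/L × 74.5 g/mol × 0.353 L ÷ 1000 = 1.694 g
copper sulfate pentahydrate: 17 mg/L × 0.353 L = 6.001 mg
sodium citrate dihydrate: 7.2 mmol/L × 294.1 mg/mmol × 0.353 L = 747.485 mg
monopotassium phosphate: 82.2 mmol/L × 136.1 g/mol × 0.353 L ÷ 1000 = 3.949 g
ferrous sulfate heptahydrate: 65.8 mg/L × 0.353 L = 23.227 mg
L-asparagine: 0.986 g/L × 0.353 L = 0.348058 g = 348.058 mg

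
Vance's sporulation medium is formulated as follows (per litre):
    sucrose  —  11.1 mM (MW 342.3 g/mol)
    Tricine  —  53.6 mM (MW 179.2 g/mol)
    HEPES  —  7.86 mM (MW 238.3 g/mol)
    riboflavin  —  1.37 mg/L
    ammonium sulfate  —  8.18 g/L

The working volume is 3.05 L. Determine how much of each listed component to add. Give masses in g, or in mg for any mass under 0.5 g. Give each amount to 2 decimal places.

sucrose 11.59 g; Tricine 29.30 g; HEPES 5.71 g; riboflavin 4.18 mg; ammonium sulfate 24.95 g

Scale factor relative to 1 L: 3.05.
sucrose: 11.1 mmol/L × 342.3 g/mol × 3.05 L ÷ 1000 = 11.59 g
Tricine: 53.6 mmol/L × 179.2 g/mol × 3.05 L ÷ 1000 = 29.30 g
HEPES: 7.86 mmol/L × 238.3 g/mol × 3.05 L ÷ 1000 = 5.71 g
riboflavin: 1.37 mg/L × 3.05 L = 4.18 mg
ammonium sulfate: 8.18 g/L × 3.05 L = 24.95 g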